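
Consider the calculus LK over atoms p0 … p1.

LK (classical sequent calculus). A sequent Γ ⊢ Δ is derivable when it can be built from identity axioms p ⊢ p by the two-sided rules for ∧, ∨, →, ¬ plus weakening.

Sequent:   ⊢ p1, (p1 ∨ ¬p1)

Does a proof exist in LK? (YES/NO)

Derivation (root first):
[∨R]  ⊢ p1, (p1 ∨ ¬p1)
  [WR]  ⊢ p1, ¬p1, p1
    [¬R]  ⊢ p1, ¬p1
      [Ax] p1 ⊢ p1

Result: YES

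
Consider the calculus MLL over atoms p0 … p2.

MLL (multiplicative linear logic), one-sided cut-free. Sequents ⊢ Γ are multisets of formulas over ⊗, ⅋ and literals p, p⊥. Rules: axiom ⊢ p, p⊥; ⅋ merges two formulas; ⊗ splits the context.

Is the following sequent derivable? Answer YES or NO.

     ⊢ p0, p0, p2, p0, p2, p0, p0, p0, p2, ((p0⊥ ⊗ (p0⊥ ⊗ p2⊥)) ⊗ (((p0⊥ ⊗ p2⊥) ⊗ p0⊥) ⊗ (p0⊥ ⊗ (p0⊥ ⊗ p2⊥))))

Derivation trace:
[⊗]  ⊢ p0, p0, p2, p0, p2, p0, p0, p0, p2, ((p0⊥ ⊗ (p0⊥ ⊗ p2⊥)) ⊗ (((p0⊥ ⊗ p2⊥) ⊗ p0⊥) ⊗ (p0⊥ ⊗ (p0⊥ ⊗ p2⊥))))
  [⊗]  ⊢ p0, p0, p2, (p0⊥ ⊗ (p0⊥ ⊗ p2⊥))
    [Ax]  ⊢ p0, p0⊥
    [⊗]  ⊢ p0, p2, (p0⊥ ⊗ p2⊥)
      [Ax]  ⊢ p0, p0⊥
      [Ax]  ⊢ p2, p2⊥
  [⊗]  ⊢ p0, p2, p0, p0, p0, p2, (((p0⊥ ⊗ p2⊥) ⊗ p0⊥) ⊗ (p0⊥ ⊗ (p0⊥ ⊗ p2⊥)))
    [⊗]  ⊢ p0, p2, p0, ((p0⊥ ⊗ p2⊥) ⊗ p0⊥)
      [⊗]  ⊢ p0, p2, (p0⊥ ⊗ p2⊥)
        [Ax]  ⊢ p0, p0⊥
        [Ax]  ⊢ p2, p2⊥
      [Ax]  ⊢ p0, p0⊥
    [⊗]  ⊢ p0, p0, p2, (p0⊥ ⊗ (p0⊥ ⊗ p2⊥))
      [Ax]  ⊢ p0, p0⊥
      [⊗]  ⊢ p0, p2, (p0⊥ ⊗ p2⊥)
        [Ax]  ⊢ p0, p0⊥
        [Ax]  ⊢ p2, p2⊥

Result: YES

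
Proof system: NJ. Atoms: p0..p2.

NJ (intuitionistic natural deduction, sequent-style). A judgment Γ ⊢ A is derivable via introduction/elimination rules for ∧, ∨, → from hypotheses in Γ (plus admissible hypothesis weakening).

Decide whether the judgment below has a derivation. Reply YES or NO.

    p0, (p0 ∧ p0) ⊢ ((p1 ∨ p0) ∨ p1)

Proof tree:
[∨I₁] p0, (p0 ∧ p0) ⊢ ((p1 ∨ p0) ∨ p1)
  [∨I₂] p0, (p0 ∧ p0) ⊢ (p1 ∨ p0)
    [Wk] p0, (p0 ∧ p0) ⊢ p0
      [Ax] p0 ⊢ p0

Result: YES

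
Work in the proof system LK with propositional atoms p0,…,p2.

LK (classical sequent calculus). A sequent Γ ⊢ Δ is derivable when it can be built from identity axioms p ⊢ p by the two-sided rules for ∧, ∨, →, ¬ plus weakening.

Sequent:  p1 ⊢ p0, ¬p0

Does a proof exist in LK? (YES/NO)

Derivation (root first):
[WL] p1 ⊢ p0, ¬p0
  [¬R]  ⊢ p0, ¬p0
    [Ax] p0 ⊢ p0

Result: YES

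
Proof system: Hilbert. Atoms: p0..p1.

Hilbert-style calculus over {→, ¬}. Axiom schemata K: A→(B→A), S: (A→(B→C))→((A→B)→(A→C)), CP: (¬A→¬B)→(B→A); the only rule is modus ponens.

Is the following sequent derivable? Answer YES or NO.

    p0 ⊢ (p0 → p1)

Truth-table refutation:
  v=00: Γ:[p0=F] Δ:[(p0 → p1)=T] refutes=False
  v=01: Γ:[p0=F] Δ:[(p0 → p1)=T] refutes=False
  v=10: Γ:[p0=T] Δ:[(p0 → p1)=F] refutes=True  ← countermodel

Result: NO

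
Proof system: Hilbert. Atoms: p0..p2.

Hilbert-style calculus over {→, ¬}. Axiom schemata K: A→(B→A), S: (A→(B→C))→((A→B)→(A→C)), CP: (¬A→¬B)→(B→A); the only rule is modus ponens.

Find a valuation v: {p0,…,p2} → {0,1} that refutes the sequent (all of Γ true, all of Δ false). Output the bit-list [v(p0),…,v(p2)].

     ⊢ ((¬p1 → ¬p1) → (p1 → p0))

Search for a countermodel by truth-table:
  v=000: Γ:[] Δ:[((¬p1 → ¬p1) → (p1 → p0))=T] refutes=False
  v=001: Γ:[] Δ:[((¬p1 → ¬p1) → (p1 → p0))=T] refutes=False
  v=010: Γ:[] Δ:[((¬p1 → ¬p1) → (p1 → p0))=F] refutes=True  ← countermodel

Result: [0, 1, 0]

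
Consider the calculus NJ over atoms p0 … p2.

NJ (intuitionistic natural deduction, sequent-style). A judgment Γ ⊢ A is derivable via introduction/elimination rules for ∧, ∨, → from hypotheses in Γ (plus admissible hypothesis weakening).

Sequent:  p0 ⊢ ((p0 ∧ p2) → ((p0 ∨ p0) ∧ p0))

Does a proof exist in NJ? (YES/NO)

Proof tree:
[→I] p0 ⊢ ((p0 ∧ p2) → ((p0 ∨ p0) ∧ p0))
  [Wk] p0, (p0 ∧ p2) ⊢ ((p0 ∨ p0) ∧ p0)
    [∧I] p0 ⊢ ((p0 ∨ p0) ∧ p0)
      [∨I₁] p0 ⊢ (p0 ∨ p0)
        [Ax] p0 ⊢ p0
      [Ax] p0 ⊢ p0

Result: YES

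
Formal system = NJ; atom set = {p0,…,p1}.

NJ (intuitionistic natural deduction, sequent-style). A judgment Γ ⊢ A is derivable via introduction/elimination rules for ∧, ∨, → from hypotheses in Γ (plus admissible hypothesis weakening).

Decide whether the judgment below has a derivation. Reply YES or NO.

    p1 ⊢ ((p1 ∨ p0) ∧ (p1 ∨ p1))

Derivation (root first):
[∧I] p1 ⊢ ((p1 ∨ p0) ∧ (p1 ∨ p1))
  [∨I₁] p1 ⊢ (p1 ∨ p0)
    [Ax] p1 ⊢ p1
  [∨I₁] p1 ⊢ (p1 ∨ p1)
    [Ax] p1 ⊢ p1

Result: YES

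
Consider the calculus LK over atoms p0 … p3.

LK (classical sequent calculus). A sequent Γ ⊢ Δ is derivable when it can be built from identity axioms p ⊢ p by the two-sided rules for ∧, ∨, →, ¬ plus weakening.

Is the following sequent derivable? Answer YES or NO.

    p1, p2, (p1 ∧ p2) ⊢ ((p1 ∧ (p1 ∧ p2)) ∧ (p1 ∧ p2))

Derivation (root first):
[∧R] p1, p2, (p1 ∧ p2) ⊢ ((p1 ∧ (p1 ∧ p2)) ∧ (p1 ∧ p2))
  [∧R] p1, p2 ⊢ (p1 ∧ (p1 ∧ p2))
    [Ax] p1 ⊢ p1
    [∧R] p1, p2 ⊢ (p1 ∧ p2)
      [Ax] p1 ⊢ p1
      [Ax] p2 ⊢ p2
  [∧L] (p1 ∧ p2) ⊢ (p1 ∧ p2)
    [∧R] p1, p2 ⊢ (p1 ∧ p2)
      [Ax] p1 ⊢ p1
      [Ax] p2 ⊢ p2

Result: YES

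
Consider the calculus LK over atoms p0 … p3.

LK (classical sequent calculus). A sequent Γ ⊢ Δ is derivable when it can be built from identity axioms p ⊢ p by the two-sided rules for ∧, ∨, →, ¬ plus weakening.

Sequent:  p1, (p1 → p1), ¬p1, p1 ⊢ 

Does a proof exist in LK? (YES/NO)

Derivation (root first):
[WL] p1, (p1 → p1), ¬p1, p1 ⊢ 
  [¬L] p1, (p1 → p1), ¬p1 ⊢ 
    [→L] p1, (p1 → p1) ⊢ p1
      [Ax] p1 ⊢ p1
      [Ax] p1 ⊢ p1

Result: YES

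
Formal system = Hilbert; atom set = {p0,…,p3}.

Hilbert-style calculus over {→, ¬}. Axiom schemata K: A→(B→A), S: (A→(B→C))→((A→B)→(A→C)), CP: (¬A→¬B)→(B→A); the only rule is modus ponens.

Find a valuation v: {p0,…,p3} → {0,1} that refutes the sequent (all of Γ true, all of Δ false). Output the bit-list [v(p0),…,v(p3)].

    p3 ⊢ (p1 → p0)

Enumerate valuations to refute Γ ⊢ Δ:
  v=0000: Γ:[p3=F] Δ:[(p1 → p0)=T] refutes=False
  v=0001: Γ:[p3=T] Δ:[(p1 → p0)=T] refutes=False
  v=0010: Γ:[p3=F] Δ:[(p1 → p0)=T] refutes=False
  v=0011: Γ:[p3=T] Δ:[(p1 → p0)=T] refutes=False
  v=0100: Γ:[p3=F] Δ:[(p1 → p0)=F] refutes=False
  v=0101: Γ:[p3=T] Δ:[(p1 → p0)=F] refutes=True  ← countermodel

Result: [0, 1, 0, 1]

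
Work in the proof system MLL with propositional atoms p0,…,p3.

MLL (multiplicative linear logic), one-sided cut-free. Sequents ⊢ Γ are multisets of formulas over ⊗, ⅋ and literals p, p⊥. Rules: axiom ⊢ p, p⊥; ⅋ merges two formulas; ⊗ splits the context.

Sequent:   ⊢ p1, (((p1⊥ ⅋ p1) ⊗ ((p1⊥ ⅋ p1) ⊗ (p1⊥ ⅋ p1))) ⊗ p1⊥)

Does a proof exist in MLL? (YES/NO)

Derivation (root first):
[⊗]  ⊢ p1, (((p1⊥ ⅋ p1) ⊗ ((p1⊥ ⅋ p1) ⊗ (p1⊥ ⅋ p1))) ⊗ p1⊥)
  [⊗]  ⊢ ((p1⊥ ⅋ p1) ⊗ ((p1⊥ ⅋ p1) ⊗ (p1⊥ ⅋ p1)))
    [⅋]  ⊢ (p1⊥ ⅋ p1)
      [Ax]  ⊢ p1, p1⊥
    [⊗]  ⊢ ((p1⊥ ⅋ p1) ⊗ (p1⊥ ⅋ p1))
      [⅋]  ⊢ (p1⊥ ⅋ p1)
        [Ax]  ⊢ p1, p1⊥
      [⅋]  ⊢ (p1⊥ ⅋ p1)
        [Ax]  ⊢ p1, p1⊥
  [Ax]  ⊢ p1, p1⊥

Result: YES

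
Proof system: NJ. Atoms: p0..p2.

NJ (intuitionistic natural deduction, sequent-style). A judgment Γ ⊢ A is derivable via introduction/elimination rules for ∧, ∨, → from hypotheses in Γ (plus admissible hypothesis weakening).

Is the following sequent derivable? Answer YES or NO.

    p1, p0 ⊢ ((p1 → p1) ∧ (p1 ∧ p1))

Derivation trace:
[∧I] p1, p0 ⊢ ((p1 → p1) ∧ (p1 ∧ p1))
  [Wk] p0 ⊢ (p1 → p1)
    [→I]  ⊢ (p1 → p1)
      [Ax] p1 ⊢ p1
  [∧I] p1 ⊢ (p1 ∧ p1)
    [Ax] p1 ⊢ p1
    [Ax] p1 ⊢ p1

Result: YES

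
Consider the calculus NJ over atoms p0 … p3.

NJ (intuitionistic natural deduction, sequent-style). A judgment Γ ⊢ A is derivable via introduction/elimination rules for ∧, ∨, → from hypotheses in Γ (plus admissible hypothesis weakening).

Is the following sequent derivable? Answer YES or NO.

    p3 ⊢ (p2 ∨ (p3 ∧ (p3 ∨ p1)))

Proof tree:
[∨I₂] p3 ⊢ (p2 ∨ (p3 ∧ (p3 ∨ p1)))
  [∧I] p3 ⊢ (p3 ∧ (p3 ∨ p1))
    [Ax] p3 ⊢ p3
    [∨I₁] p3 ⊢ (p3 ∨ p1)
      [Ax] p3 ⊢ p3

Result: YES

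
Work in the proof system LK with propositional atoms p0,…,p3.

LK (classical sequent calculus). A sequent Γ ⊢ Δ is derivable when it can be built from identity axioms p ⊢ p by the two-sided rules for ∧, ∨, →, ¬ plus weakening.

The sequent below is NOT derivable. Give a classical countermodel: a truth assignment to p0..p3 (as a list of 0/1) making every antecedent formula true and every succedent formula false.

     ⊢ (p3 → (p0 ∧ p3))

Truth-table refutation:
  v=0000: Γ:[] Δ:[(p3 → (p0 ∧ p3))=T] refutes=False
  v=0001: Γ:[] Δ:[(p3 → (p0 ∧ p3))=F] refutes=True  ← countermodel

Result: [0, 0, 0, 1]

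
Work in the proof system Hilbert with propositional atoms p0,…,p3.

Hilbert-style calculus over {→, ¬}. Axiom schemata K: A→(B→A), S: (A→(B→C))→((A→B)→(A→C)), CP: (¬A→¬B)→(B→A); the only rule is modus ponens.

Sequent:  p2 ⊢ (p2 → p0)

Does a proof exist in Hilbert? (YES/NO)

Search for a countermodel by truth-table:
  v=0000: Γ:[p2=F] Δ:[(p2 → p0)=T] refutes=False
  v=0001: Γ:[p2=F] Δ:[(p2 → p0)=T] refutes=False
  v=0010: Γ:[p2=T] Δ:[(p2 → p0)=F] refutes=True  ← countermodel

Result: NO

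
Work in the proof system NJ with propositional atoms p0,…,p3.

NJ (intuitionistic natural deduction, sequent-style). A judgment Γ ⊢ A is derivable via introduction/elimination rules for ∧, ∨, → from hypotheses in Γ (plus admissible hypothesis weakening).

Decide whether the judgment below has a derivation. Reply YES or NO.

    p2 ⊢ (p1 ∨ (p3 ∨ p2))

Derivation (root first):
[∨I₂] p2 ⊢ (p1 ∨ (p3 ∨ p2))
  [∨I₂] p2 ⊢ (p3 ∨ p2)
    [Ax] p2 ⊢ p2

Result: YES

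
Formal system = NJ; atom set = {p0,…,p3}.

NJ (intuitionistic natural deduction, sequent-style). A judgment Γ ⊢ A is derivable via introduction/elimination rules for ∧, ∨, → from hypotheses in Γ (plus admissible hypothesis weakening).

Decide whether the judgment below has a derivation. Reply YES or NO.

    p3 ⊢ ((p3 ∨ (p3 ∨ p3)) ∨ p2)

Derivation trace:
[∨I₁] p3 ⊢ ((p3 ∨ (p3 ∨ p3)) ∨ p2)
  [∨I₂] p3 ⊢ (p3 ∨ (p3 ∨ p3))
    [∨I₁] p3 ⊢ (p3 ∨ p3)
      [Ax] p3 ⊢ p3

Result: YES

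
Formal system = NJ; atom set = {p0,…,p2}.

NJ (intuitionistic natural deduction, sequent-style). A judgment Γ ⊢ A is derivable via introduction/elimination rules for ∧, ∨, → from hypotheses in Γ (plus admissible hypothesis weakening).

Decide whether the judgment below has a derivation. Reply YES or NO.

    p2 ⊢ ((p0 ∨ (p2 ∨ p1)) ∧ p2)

Proof tree:
[∧I] p2 ⊢ ((p0 ∨ (p2 ∨ p1)) ∧ p2)
  [∨I₂] p2 ⊢ (p0 ∨ (p2 ∨ p1))
    [∨I₁] p2 ⊢ (p2 ∨ p1)
      [Ax] p2 ⊢ p2
  [Ax] p2 ⊢ p2

Result: YES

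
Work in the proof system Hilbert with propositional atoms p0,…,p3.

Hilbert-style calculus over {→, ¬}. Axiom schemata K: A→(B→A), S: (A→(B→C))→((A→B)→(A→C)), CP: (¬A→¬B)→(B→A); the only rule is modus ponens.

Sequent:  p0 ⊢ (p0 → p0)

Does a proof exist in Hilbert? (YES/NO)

Proof tree:
[MP] p0 ⊢ (p0 → p0)
  [K]  ⊢ (p0 → (p0 → p0))
  [MP] p0 ⊢ p0
    [MP] p0 ⊢ (p0 → p0)
      [K]  ⊢ (p0 → (p0 → p0))
      [Hyp] p0 ⊢ p0
    [MP] p0 ⊢ p0
      [MP] p0 ⊢ (p0 → p0)
        [K]  ⊢ (p0 → (p0 → p0))
        [Hyp] p0 ⊢ p0
      [Hyp] p0 ⊢ p0

Result: YES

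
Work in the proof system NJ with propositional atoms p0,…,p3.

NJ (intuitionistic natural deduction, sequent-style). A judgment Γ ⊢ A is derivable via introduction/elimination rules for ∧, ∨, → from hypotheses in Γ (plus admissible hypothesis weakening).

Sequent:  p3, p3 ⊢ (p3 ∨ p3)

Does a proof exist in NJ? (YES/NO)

Derivation trace:
[∨I₁] p3, p3 ⊢ (p3 ∨ p3)
  [Wk] p3, p3 ⊢ p3
    [Ax] p3 ⊢ p3

Result: YES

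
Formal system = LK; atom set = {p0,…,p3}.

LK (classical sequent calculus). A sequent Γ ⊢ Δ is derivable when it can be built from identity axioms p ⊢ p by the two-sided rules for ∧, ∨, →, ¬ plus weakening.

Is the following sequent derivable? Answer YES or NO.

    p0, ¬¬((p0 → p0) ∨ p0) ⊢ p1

Enumerate valuations to refute Γ ⊢ Δ:
  v=0000: Γ:[p0=F, ¬¬((p0 → p0) ∨ p0)=T] Δ:[p1=F] refutes=False
  v=0001: Γ:[p0=F, ¬¬((p0 → p0) ∨ p0)=T] Δ:[p1=F] refutes=False
  v=0010: Γ:[p0=F, ¬¬((p0 → p0) ∨ p0)=T] Δ:[p1=F] refutes=False
  v=0011: Γ:[p0=F, ¬¬((p0 → p0) ∨ p0)=T] Δ:[p1=F] refutes=False
  v=0100: Γ:[p0=F, ¬¬((p0 → p0) ∨ p0)=T] Δ:[p1=T] refutes=False
  v=0101: Γ:[p0=F, ¬¬((p0 → p0) ∨ p0)=T] Δ:[p1=T] refutes=False
  v=0110: Γ:[p0=F, ¬¬((p0 → p0) ∨ p0)=T] Δ:[p1=T] refutes=False
  v=0111: Γ:[p0=F, ¬¬((p0 → p0) ∨ p0)=T] Δ:[p1=T] refutes=False
  v=1000: Γ:[p0=T, ¬¬((p0 → p0) ∨ p0)=T] Δ:[p1=F] refutes=True  ← countermodel

Result: NO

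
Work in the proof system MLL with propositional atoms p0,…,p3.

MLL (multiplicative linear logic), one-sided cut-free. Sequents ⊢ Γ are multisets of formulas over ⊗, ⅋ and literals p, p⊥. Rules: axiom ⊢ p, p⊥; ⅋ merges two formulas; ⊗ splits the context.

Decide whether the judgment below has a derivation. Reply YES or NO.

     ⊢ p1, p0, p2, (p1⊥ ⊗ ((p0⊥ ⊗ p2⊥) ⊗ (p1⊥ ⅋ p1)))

Proof tree:
[⊗]  ⊢ p1, p0, p2, (p1⊥ ⊗ ((p0⊥ ⊗ p2⊥) ⊗ (p1⊥ ⅋ p1)))
  [Ax]  ⊢ p1, p1⊥
  [⊗]  ⊢ p0, p2, ((p0⊥ ⊗ p2⊥) ⊗ (p1⊥ ⅋ p1))
    [⊗]  ⊢ p0, p2, (p0⊥ ⊗ p2⊥)
      [Ax]  ⊢ p0, p0⊥
      [Ax]  ⊢ p2, p2⊥
    [⅋]  ⊢ (p1⊥ ⅋ p1)
      [Ax]  ⊢ p1, p1⊥

Result: YES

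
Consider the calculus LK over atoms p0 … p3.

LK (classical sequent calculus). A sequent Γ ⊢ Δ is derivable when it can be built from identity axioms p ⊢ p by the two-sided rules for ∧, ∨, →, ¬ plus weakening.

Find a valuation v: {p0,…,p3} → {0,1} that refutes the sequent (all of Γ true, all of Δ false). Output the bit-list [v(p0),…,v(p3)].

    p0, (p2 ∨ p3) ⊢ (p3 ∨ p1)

Enumerate valuations to refute Γ ⊢ Δ:
  v=0000: Γ:[p0=F, (p2 ∨ p3)=F] Δ:[(p3 ∨ p1)=F] refutes=False
  v=0001: Γ:[p0=F, (p2 ∨ p3)=T] Δ:[(p3 ∨ p1)=T] refutes=False
  v=0010: Γ:[p0=F, (p2 ∨ p3)=T] Δ:[(p3 ∨ p1)=F] refutes=False
  v=0011: Γ:[p0=F, (p2 ∨ p3)=T] Δ:[(p3 ∨ p1)=T] refutes=False
  v=0100: Γ:[p0=F, (p2 ∨ p3)=F] Δ:[(p3 ∨ p1)=T] refutes=False
  v=0101: Γ:[p0=F, (p2 ∨ p3)=T] Δ:[(p3 ∨ p1)=T] refutes=False
  v=0110: Γ:[p0=F, (p2 ∨ p3)=T] Δ:[(p3 ∨ p1)=T] refutes=False
  v=0111: Γ:[p0=F, (p2 ∨ p3)=T] Δ:[(p3 ∨ p1)=T] refutes=False
  v=1000: Γ:[p0=T, (p2 ∨ p3)=F] Δ:[(p3 ∨ p1)=F] refutes=False
  v=1001: Γ:[p0=T, (p2 ∨ p3)=T] Δ:[(p3 ∨ p1)=T] refutes=False
  v=1010: Γ:[p0=T, (p2 ∨ p3)=T] Δ:[(p3 ∨ p1)=F] refutes=True  ← countermodel

Result: [1, 0, 1, 0]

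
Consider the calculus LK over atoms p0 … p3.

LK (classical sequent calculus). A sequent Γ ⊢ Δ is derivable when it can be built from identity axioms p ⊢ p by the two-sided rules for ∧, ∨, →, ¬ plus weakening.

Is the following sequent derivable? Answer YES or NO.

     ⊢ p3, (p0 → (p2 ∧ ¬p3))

Enumerate valuations to refute Γ ⊢ Δ:
  v=0000: Γ:[] Δ:[p3=F, (p0 → (p2 ∧ ¬p3))=T] refutes=False
  v=0001: Γ:[] Δ:[p3=T, (p0 → (p2 ∧ ¬p3))=T] refutes=False
  v=0010: Γ:[] Δ:[p3=F, (p0 → (p2 ∧ ¬p3))=T] refutes=False
  v=0011: Γ:[] Δ:[p3=T, (p0 → (p2 ∧ ¬p3))=T] refutes=False
  v=0100: Γ:[] Δ:[p3=F, (p0 → (p2 ∧ ¬p3))=T] refutes=False
  v=0101: Γ:[] Δ:[p3=T, (p0 → (p2 ∧ ¬p3))=T] refutes=False
  v=0110: Γ:[] Δ:[p3=F, (p0 → (p2 ∧ ¬p3))=T] refutes=False
  v=0111: Γ:[] Δ:[p3=T, (p0 → (p2 ∧ ¬p3))=T] refutes=False
  v=1000: Γ:[] Δ:[p3=F, (p0 → (p2 ∧ ¬p3))=F] refutes=True  ← countermodel

Result: NO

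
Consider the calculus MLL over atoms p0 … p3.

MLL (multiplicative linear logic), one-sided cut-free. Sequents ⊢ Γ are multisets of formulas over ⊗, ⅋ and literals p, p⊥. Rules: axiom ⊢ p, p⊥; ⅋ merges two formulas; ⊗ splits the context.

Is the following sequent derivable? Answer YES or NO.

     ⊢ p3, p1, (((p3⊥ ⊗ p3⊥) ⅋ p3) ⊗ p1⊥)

Proof tree:
[⊗]  ⊢ p3, p1, (((p3⊥ ⊗ p3⊥) ⅋ p3) ⊗ p1⊥)
  [⅋]  ⊢ p3, ((p3⊥ ⊗ p3⊥) ⅋ p3)
    [⊗]  ⊢ p3, p3, (p3⊥ ⊗ p3⊥)
      [Ax]  ⊢ p3, p3⊥
      [Ax]  ⊢ p3, p3⊥
  [Ax]  ⊢ p1, p1⊥

Result: YES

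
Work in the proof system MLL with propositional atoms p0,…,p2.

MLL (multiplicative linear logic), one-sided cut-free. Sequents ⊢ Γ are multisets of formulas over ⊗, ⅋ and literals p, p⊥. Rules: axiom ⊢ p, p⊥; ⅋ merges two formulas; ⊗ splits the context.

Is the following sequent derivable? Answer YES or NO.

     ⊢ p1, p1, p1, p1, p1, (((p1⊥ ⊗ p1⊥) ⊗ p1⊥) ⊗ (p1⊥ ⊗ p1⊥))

Derivation trace:
[⊗]  ⊢ p1, p1, p1, p1, p1, (((p1⊥ ⊗ p1⊥) ⊗ p1⊥) ⊗ (p1⊥ ⊗ p1⊥))
  [⊗]  ⊢ p1, p1, p1, ((p1⊥ ⊗ p1⊥) ⊗ p1⊥)
    [⊗]  ⊢ p1, p1, (p1⊥ ⊗ p1⊥)
      [Ax]  ⊢ p1, p1⊥
      [Ax]  ⊢ p1, p1⊥
    [Ax]  ⊢ p1, p1⊥
  [⊗]  ⊢ p1, p1, (p1⊥ ⊗ p1⊥)
    [Ax]  ⊢ p1, p1⊥
    [Ax]  ⊢ p1, p1⊥

Result: YES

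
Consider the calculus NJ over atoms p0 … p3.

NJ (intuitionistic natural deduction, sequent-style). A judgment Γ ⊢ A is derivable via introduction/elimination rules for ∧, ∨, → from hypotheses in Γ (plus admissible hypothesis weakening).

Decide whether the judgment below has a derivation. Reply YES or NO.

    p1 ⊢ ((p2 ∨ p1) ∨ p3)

Derivation trace:
[∨I₁] p1 ⊢ ((p2 ∨ p1) ∨ p3)
  [∨I₂] p1 ⊢ (p2 ∨ p1)
    [Ax] p1 ⊢ p1

Result: YES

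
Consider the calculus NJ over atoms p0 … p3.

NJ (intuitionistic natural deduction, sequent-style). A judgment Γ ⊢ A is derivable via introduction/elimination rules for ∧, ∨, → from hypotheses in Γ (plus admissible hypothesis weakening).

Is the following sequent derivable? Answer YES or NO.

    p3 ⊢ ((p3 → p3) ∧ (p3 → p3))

Proof tree:
[∧I] p3 ⊢ ((p3 → p3) ∧ (p3 → p3))
  [→I]  ⊢ (p3 → p3)
    [Ax] p3 ⊢ p3
  [Wk] p3 ⊢ (p3 → p3)
    [→I]  ⊢ (p3 → p3)
      [Ax] p3 ⊢ p3

Result: YES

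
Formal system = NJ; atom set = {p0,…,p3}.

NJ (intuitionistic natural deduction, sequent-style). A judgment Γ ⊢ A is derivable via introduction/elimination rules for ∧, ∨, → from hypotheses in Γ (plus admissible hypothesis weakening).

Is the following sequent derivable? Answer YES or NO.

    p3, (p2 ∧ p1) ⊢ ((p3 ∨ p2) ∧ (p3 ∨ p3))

Proof tree:
[Wk] p3, (p2 ∧ p1) ⊢ ((p3 ∨ p2) ∧ (p3 ∨ p3))
  [∧I] p3 ⊢ ((p3 ∨ p2) ∧ (p3 ∨ p3))
    [∨I₁] p3 ⊢ (p3 ∨ p2)
      [Ax] p3 ⊢ p3
    [∨I₂] p3 ⊢ (p3 ∨ p3)
      [Ax] p3 ⊢ p3

Result: YES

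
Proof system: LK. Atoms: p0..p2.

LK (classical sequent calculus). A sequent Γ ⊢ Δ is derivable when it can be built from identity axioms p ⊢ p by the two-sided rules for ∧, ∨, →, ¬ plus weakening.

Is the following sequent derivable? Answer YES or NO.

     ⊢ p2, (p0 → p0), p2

Derivation (root first):
[WR]  ⊢ p2, (p0 → p0), p2
  [→R]  ⊢ p2, (p0 → p0)
    [WR] p0 ⊢ p0, p2
      [Ax] p0 ⊢ p0

Result: YES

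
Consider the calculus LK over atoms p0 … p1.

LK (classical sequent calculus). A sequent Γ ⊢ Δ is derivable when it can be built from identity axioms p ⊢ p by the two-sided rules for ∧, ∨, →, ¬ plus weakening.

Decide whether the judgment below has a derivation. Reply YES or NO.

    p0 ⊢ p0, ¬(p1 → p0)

Derivation trace:
[¬R] p0 ⊢ p0, ¬(p1 → p0)
  [→L] p0, (p1 → p0) ⊢ p0
    [WR] p0 ⊢ p0, p1
      [Ax] p0 ⊢ p0
    [Ax] p0 ⊢ p0

Result: YES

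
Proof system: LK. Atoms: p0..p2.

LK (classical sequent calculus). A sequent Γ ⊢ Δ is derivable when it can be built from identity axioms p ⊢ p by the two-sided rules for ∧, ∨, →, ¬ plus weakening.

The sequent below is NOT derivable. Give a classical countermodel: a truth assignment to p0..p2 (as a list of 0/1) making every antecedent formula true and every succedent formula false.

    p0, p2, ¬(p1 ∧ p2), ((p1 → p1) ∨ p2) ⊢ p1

Truth-table refutation:
  v=000: Γ:[p0=F, p2=F, ¬(p1 ∧ p2)=T, ((p1 → p1) ∨ p2)=T] Δ:[p1=F] refutes=False
  v=001: Γ:[p0=F, p2=T, ¬(p1 ∧ p2)=T, ((p1 → p1) ∨ p2)=T] Δ:[p1=F] refutes=False
  v=010: Γ:[p0=F, p2=F, ¬(p1 ∧ p2)=T, ((p1 → p1) ∨ p2)=T] Δ:[p1=T] refutes=False
  v=011: Γ:[p0=F, p2=T, ¬(p1 ∧ p2)=F, ((p1 → p1) ∨ p2)=T] Δ:[p1=T] refutes=False
  v=100: Γ:[p0=T, p2=F, ¬(p1 ∧ p2)=T, ((p1 → p1) ∨ p2)=T] Δ:[p1=F] refutes=False
  v=101: Γ:[p0=T, p2=T, ¬(p1 ∧ p2)=T, ((p1 → p1) ∨ p2)=T] Δ:[p1=F] refutes=True  ← countermodel

Result: [1, 0, 1]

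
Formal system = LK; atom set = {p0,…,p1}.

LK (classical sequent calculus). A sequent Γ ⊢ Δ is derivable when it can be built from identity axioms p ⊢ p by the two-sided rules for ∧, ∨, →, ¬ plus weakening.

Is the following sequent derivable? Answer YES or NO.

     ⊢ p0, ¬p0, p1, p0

Derivation trace:
[WR]  ⊢ p0, ¬p0, p1, p0
  [WR]  ⊢ p0, ¬p0, p1
    [¬R]  ⊢ p0, ¬p0
      [Ax] p0 ⊢ p0

Result: YES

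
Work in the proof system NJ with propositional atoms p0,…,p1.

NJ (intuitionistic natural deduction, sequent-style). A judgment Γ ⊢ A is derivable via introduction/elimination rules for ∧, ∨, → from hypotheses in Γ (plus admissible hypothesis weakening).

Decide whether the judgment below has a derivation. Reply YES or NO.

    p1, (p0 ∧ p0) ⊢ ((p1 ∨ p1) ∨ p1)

Derivation (root first):
[∨I₁] p1, (p0 ∧ p0) ⊢ ((p1 ∨ p1) ∨ p1)
  [∨I₂] p1, (p0 ∧ p0) ⊢ (p1 ∨ p1)
    [Wk] p1, (p0 ∧ p0) ⊢ p1
      [Ax] p1 ⊢ p1

Result: YES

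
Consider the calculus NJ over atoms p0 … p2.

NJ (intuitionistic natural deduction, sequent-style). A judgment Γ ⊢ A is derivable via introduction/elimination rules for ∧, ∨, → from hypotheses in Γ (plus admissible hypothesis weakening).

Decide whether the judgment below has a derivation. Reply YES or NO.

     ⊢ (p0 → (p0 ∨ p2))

Derivation trace:
[→I]  ⊢ (p0 → (p0 ∨ p2))
  [∨I₁] p0 ⊢ (p0 ∨ p2)
    [Ax] p0 ⊢ p0

Result: YES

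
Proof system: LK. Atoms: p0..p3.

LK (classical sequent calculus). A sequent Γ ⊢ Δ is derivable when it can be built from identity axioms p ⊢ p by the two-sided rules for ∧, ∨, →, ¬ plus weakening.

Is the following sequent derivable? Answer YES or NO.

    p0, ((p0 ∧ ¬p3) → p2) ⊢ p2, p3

Derivation trace:
[→L] p0, ((p0 ∧ ¬p3) → p2) ⊢ p2, p3
  [∧R] p0 ⊢ p3, (p0 ∧ ¬p3)
    [Ax] p0 ⊢ p0
    [¬R]  ⊢ p3, ¬p3
      [Ax] p3 ⊢ p3
  [Ax] p2 ⊢ p2

Result: YES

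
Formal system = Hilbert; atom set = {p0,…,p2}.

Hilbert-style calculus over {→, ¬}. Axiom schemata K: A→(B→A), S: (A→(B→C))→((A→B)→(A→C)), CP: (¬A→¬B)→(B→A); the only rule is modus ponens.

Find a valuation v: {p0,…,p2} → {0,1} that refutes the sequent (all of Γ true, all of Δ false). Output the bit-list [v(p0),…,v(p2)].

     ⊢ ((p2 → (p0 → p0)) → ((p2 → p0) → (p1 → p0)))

Truth-table refutation:
  v=000: Γ:[] Δ:[((p2 → (p0 → p0)) → ((p2 → p0) → (p1 → p0)))=T] refutes=False
  v=001: Γ:[] Δ:[((p2 → (p0 → p0)) → ((p2 → p0) → (p1 → p0)))=T] refutes=False
  v=010: Γ:[] Δ:[((p2 → (p0 → p0)) → ((p2 → p0) → (p1 → p0)))=F] refutes=True  ← countermodel

Result: [0, 1, 0]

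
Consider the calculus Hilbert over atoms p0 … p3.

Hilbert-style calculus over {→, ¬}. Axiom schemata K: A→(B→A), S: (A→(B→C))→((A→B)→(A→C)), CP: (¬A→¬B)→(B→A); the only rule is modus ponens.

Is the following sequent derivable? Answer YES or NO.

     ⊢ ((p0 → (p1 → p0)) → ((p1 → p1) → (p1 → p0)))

Enumerate valuations to refute Γ ⊢ Δ:
  v=0000: Γ:[] Δ:[((p0 → (p1 → p0)) → ((p1 → p1) → (p1 → p0)))=T] refutes=False
  v=0001: Γ:[] Δ:[((p0 → (p1 → p0)) → ((p1 → p1) → (p1 → p0)))=T] refutes=False
  v=0010: Γ:[] Δ:[((p0 → (p1 → p0)) → ((p1 → p1) → (p1 → p0)))=T] refutes=False
  v=0011: Γ:[] Δ:[((p0 → (p1 → p0)) → ((p1 → p1) → (p1 → p0)))=T] refutes=False
  v=0100: Γ:[] Δ:[((p0 → (p1 → p0)) → ((p1 → p1) → (p1 → p0)))=F] refutes=True  ← countermodel

Result: NO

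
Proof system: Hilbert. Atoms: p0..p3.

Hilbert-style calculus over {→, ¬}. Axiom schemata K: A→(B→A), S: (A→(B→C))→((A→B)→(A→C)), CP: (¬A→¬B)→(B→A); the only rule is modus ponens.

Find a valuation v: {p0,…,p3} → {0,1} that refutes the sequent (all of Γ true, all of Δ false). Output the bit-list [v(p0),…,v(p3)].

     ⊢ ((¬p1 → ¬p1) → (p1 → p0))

Truth-table refutation:
  v=0000: Γ:[] Δ:[((¬p1 → ¬p1) → (p1 → p0))=T] refutes=False
  v=0001: Γ:[] Δ:[((¬p1 → ¬p1) → (p1 → p0))=T] refutes=False
  v=0010: Γ:[] Δ:[((¬p1 → ¬p1) → (p1 → p0))=T] refutes=False
  v=0011: Γ:[] Δ:[((¬p1 → ¬p1) → (p1 → p0))=T] refutes=False
  v=0100: Γ:[] Δ:[((¬p1 → ¬p1) → (p1 → p0))=F] refutes=True  ← countermodel

Result: [0, 1, 0, 0]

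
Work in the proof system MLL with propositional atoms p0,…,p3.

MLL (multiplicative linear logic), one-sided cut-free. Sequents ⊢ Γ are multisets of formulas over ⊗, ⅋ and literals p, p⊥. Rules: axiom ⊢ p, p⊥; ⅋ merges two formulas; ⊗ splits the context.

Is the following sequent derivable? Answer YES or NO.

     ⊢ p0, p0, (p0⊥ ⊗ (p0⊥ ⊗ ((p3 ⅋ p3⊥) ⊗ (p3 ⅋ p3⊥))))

Derivation trace:
[⊗]  ⊢ p0, p0, (p0⊥ ⊗ (p0⊥ ⊗ ((p3 ⅋ p3⊥) ⊗ (p3 ⅋ p3⊥))))
  [Ax]  ⊢ p0, p0⊥
  [⊗]  ⊢ p0, (p0⊥ ⊗ ((p3 ⅋ p3⊥) ⊗ (p3 ⅋ p3⊥)))
    [Ax]  ⊢ p0, p0⊥
    [⊗]  ⊢ ((p3 ⅋ p3⊥) ⊗ (p3 ⅋ p3⊥))
      [⅋]  ⊢ (p3 ⅋ p3⊥)
        [Ax]  ⊢ p3, p3⊥
      [⅋]  ⊢ (p3 ⅋ p3⊥)
        [Ax]  ⊢ p3, p3⊥

Result: YES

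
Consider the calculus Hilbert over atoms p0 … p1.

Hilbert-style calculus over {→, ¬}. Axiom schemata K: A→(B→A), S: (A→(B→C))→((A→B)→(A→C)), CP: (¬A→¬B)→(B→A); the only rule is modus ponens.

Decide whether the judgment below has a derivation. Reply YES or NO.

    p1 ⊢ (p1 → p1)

Proof tree:
[MP] p1 ⊢ (p1 → p1)
  [MP]  ⊢ ((p1 → p1) → (p1 → p1))
    [S]  ⊢ ((p1 → (p1 → p1)) → ((p1 → p1) → (p1 → p1)))
    [K]  ⊢ (p1 → (p1 → p1))
  [MP] p1 ⊢ (p1 → p1)
    [K]  ⊢ (p1 → (p1 → p1))
    [Hyp] p1 ⊢ p1

Result: YES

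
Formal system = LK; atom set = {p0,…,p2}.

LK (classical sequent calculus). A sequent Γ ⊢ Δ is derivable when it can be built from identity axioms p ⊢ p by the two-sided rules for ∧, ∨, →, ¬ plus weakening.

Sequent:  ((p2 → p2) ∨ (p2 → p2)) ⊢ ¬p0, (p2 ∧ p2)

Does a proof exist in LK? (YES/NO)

Enumerate valuations to refute Γ ⊢ Δ:
  v=000: Γ:[((p2 → p2) ∨ (p2 → p2))=T] Δ:[¬p0=T, (p2 ∧ p2)=F] refutes=False
  v=001: Γ:[((p2 → p2) ∨ (p2 → p2))=T] Δ:[¬p0=T, (p2 ∧ p2)=T] refutes=False
  v=010: Γ:[((p2 → p2) ∨ (p2 → p2))=T] Δ:[¬p0=T, (p2 ∧ p2)=F] refutes=False
  v=011: Γ:[((p2 → p2) ∨ (p2 → p2))=T] Δ:[¬p0=T, (p2 ∧ p2)=T] refutes=False
  v=100: Γ:[((p2 → p2) ∨ (p2 → p2))=T] Δ:[¬p0=F, (p2 ∧ p2)=F] refutes=True  ← countermodel

Result: NO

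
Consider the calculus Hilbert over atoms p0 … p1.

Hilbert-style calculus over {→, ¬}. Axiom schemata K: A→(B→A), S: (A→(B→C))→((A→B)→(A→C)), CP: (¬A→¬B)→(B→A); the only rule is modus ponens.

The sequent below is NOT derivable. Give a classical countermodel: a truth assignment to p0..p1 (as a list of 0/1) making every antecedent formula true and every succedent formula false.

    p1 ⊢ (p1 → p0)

Enumerate valuations to refute Γ ⊢ Δ:
  v=00: Γ:[p1=F] Δ:[(p1 → p0)=T] refutes=False
  v=01: Γ:[p1=T] Δ:[(p1 → p0)=F] refutes=True  ← countermodel

Result: [0, 1]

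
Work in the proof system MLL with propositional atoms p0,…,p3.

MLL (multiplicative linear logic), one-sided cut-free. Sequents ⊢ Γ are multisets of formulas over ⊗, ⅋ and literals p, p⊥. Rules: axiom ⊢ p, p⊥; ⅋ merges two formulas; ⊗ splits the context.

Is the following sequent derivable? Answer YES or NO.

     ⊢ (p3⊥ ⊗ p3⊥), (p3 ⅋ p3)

Proof tree:
[⅋]  ⊢ (p3⊥ ⊗ p3⊥), (p3 ⅋ p3)
  [⊗]  ⊢ p3, p3, (p3⊥ ⊗ p3⊥)
    [Ax]  ⊢ p3, p3⊥
    [Ax]  ⊢ p3, p3⊥

Result: YES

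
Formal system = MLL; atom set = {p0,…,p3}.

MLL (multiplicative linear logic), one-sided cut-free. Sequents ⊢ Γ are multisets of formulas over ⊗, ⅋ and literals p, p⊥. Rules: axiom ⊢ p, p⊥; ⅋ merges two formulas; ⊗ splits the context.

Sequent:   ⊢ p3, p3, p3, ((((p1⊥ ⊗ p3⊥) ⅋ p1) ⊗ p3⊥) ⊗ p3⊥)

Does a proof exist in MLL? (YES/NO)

Proof tree:
[⊗]  ⊢ p3, p3, p3, ((((p1⊥ ⊗ p3⊥) ⅋ p1) ⊗ p3⊥) ⊗ p3⊥)
  [⊗]  ⊢ p3, p3, (((p1⊥ ⊗ p3⊥) ⅋ p1) ⊗ p3⊥)
    [⅋]  ⊢ p3, ((p1⊥ ⊗ p3⊥) ⅋ p1)
      [⊗]  ⊢ p1, p3, (p1⊥ ⊗ p3⊥)
        [Ax]  ⊢ p1, p1⊥
        [Ax]  ⊢ p3, p3⊥
    [Ax]  ⊢ p3, p3⊥
  [Ax]  ⊢ p3, p3⊥

Result: YES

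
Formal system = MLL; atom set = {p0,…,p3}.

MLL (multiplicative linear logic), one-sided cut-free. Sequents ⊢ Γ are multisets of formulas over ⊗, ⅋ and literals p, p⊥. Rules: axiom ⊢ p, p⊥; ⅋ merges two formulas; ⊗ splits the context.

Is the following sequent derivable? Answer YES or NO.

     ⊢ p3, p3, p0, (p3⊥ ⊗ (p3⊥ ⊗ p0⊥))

Derivation (root first):
[⊗]  ⊢ p3, p3, p0, (p3⊥ ⊗ (p3⊥ ⊗ p0⊥))
  [Ax]  ⊢ p3, p3⊥
  [⊗]  ⊢ p3, p0, (p3⊥ ⊗ p0⊥)
    [Ax]  ⊢ p3, p3⊥
    [Ax]  ⊢ p0, p0⊥

Result: YES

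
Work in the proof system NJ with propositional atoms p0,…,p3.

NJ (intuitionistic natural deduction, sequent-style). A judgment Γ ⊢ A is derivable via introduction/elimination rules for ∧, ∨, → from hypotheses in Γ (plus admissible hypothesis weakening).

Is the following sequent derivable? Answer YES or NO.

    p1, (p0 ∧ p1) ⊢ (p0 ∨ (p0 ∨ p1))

Derivation trace:
[∨I₂] p1, (p0 ∧ p1) ⊢ (p0 ∨ (p0 ∨ p1))
  [∨I₂] p1, (p0 ∧ p1) ⊢ (p0 ∨ p1)
    [Wk] p1, (p0 ∧ p1) ⊢ p1
      [Ax] p1 ⊢ p1

Result: YES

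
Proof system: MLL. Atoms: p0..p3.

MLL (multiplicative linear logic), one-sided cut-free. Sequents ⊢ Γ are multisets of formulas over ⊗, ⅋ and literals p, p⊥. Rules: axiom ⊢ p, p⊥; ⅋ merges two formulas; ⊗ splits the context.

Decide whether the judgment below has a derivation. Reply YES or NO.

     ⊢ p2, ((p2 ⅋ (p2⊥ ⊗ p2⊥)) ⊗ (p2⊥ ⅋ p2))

Derivation trace:
[⊗]  ⊢ p2, ((p2 ⅋ (p2⊥ ⊗ p2⊥)) ⊗ (p2⊥ ⅋ p2))
  [⅋]  ⊢ p2, (p2 ⅋ (p2⊥ ⊗ p2⊥))
    [⊗]  ⊢ p2, p2, (p2⊥ ⊗ p2⊥)
      [Ax]  ⊢ p2, p2⊥
      [Ax]  ⊢ p2, p2⊥
  [⅋]  ⊢ (p2⊥ ⅋ p2)
    [Ax]  ⊢ p2, p2⊥

Result: YES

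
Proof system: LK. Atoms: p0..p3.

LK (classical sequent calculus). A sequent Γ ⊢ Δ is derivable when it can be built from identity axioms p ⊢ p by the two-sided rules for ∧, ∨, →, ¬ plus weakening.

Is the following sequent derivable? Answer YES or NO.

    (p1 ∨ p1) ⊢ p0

Search for a countermodel by truth-table:
  v=0000: Γ:[(p1 ∨ p1)=F] Δ:[p0=F] refutes=False
  v=0001: Γ:[(p1 ∨ p1)=F] Δ:[p0=F] refutes=False
  v=0010: Γ:[(p1 ∨ p1)=F] Δ:[p0=F] refutes=False
  v=0011: Γ:[(p1 ∨ p1)=F] Δ:[p0=F] refutes=False
  v=0100: Γ:[(p1 ∨ p1)=T] Δ:[p0=F] refutes=True  ← countermodel

Result: NO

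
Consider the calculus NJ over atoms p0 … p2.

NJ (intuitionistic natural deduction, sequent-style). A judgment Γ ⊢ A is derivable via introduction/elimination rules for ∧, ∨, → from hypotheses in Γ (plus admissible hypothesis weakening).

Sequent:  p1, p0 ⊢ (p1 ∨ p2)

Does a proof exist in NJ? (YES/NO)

Derivation (root first):
[∨I₁] p1, p0 ⊢ (p1 ∨ p2)
  [Wk] p1, p0 ⊢ p1
    [Ax] p1 ⊢ p1

Result: YES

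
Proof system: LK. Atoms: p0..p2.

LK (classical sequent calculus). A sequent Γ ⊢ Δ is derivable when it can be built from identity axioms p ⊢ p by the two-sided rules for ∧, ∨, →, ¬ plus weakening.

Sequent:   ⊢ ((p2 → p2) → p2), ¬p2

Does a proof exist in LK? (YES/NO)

Proof tree:
[¬R]  ⊢ ((p2 → p2) → p2), ¬p2
  [→R] p2 ⊢ ((p2 → p2) → p2)
    [→L] p2, (p2 → p2) ⊢ p2
      [Ax] p2 ⊢ p2
      [Ax] p2 ⊢ p2

Result: YES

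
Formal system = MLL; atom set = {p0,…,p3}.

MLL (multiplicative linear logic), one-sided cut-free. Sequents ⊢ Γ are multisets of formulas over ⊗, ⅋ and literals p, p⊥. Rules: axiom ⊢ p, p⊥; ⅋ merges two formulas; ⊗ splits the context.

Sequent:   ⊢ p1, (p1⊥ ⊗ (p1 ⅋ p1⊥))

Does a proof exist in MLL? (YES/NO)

Derivation trace:
[⊗]  ⊢ p1, (p1⊥ ⊗ (p1 ⅋ p1⊥))
  [Ax]  ⊢ p1, p1⊥
  [⅋]  ⊢ (p1 ⅋ p1⊥)
    [Ax]  ⊢ p1, p1⊥

Result: YES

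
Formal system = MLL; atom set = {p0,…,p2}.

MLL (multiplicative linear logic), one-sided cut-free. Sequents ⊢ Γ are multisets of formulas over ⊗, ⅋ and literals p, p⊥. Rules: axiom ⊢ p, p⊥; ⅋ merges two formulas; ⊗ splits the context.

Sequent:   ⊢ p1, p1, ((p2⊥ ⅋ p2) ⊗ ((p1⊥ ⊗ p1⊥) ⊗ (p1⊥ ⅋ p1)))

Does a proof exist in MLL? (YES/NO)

Derivation trace:
[⊗]  ⊢ p1, p1, ((p2⊥ ⅋ p2) ⊗ ((p1⊥ ⊗ p1⊥) ⊗ (p1⊥ ⅋ p1)))
  [⅋]  ⊢ (p2⊥ ⅋ p2)
    [Ax]  ⊢ p2, p2⊥
  [⊗]  ⊢ p1, p1, ((p1⊥ ⊗ p1⊥) ⊗ (p1⊥ ⅋ p1))
    [⊗]  ⊢ p1, p1, (p1⊥ ⊗ p1⊥)
      [Ax]  ⊢ p1, p1⊥
      [Ax]  ⊢ p1, p1⊥
    [⅋]  ⊢ (p1⊥ ⅋ p1)
      [Ax]  ⊢ p1, p1⊥

Result: YES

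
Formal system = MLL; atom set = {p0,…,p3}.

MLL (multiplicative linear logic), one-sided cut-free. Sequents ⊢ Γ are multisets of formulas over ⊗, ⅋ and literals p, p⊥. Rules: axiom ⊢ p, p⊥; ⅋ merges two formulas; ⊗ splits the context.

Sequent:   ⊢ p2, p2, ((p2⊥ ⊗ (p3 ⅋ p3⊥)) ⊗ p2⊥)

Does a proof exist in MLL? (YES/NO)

Derivation trace:
[⊗]  ⊢ p2, p2, ((p2⊥ ⊗ (p3 ⅋ p3⊥)) ⊗ p2⊥)
  [⊗]  ⊢ p2, (p2⊥ ⊗ (p3 ⅋ p3⊥))
    [Ax]  ⊢ p2, p2⊥
    [⅋]  ⊢ (p3 ⅋ p3⊥)
      [Ax]  ⊢ p3, p3⊥
  [Ax]  ⊢ p2, p2⊥

Result: YES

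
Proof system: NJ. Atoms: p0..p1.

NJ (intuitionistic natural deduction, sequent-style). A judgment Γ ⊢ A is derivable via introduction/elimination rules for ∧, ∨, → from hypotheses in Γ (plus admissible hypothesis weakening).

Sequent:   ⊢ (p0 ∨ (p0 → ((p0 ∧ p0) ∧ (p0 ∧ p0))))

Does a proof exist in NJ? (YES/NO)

Derivation trace:
[∨I₂]  ⊢ (p0 ∨ (p0 → ((p0 ∧ p0) ∧ (p0 ∧ p0))))
  [→I]  ⊢ (p0 → ((p0 ∧ p0) ∧ (p0 ∧ p0)))
    [∧I] p0 ⊢ ((p0 ∧ p0) ∧ (p0 ∧ p0))
      [∧I] p0 ⊢ (p0 ∧ p0)
        [Ax] p0 ⊢ p0
        [Ax] p0 ⊢ p0
      [∧I] p0 ⊢ (p0 ∧ p0)
        [Ax] p0 ⊢ p0
        [Ax] p0 ⊢ p0

Result: YES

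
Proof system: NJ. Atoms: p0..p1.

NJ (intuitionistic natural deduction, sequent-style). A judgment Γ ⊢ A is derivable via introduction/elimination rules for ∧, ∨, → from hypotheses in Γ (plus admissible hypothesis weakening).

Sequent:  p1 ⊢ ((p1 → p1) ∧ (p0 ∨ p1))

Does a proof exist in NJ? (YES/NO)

Proof tree:
[∧I] p1 ⊢ ((p1 → p1) ∧ (p0 ∨ p1))
  [→I]  ⊢ (p1 → p1)
    [Ax] p1 ⊢ p1
  [∨I₂] p1 ⊢ (p0 ∨ p1)
    [Ax] p1 ⊢ p1

Result: YES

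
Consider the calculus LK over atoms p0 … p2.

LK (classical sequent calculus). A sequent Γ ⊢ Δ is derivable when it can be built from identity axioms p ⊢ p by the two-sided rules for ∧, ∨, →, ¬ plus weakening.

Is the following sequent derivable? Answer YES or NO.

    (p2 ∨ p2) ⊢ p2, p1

Derivation (root first):
[WR] (p2 ∨ p2) ⊢ p2, p1
  [∨L] (p2 ∨ p2) ⊢ p2
    [Ax] p2 ⊢ p2
    [Ax] p2 ⊢ p2

Result: YES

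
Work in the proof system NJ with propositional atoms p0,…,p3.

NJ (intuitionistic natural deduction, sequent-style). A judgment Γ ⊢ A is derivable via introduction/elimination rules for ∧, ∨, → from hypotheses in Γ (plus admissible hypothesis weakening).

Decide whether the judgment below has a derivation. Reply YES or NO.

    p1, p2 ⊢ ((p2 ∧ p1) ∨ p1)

Derivation (root first):
[∨I₁] p1, p2 ⊢ ((p2 ∧ p1) ∨ p1)
  [∧I] p1, p2 ⊢ (p2 ∧ p1)
    [Ax] p2 ⊢ p2
    [Ax] p1 ⊢ p1

Result: YES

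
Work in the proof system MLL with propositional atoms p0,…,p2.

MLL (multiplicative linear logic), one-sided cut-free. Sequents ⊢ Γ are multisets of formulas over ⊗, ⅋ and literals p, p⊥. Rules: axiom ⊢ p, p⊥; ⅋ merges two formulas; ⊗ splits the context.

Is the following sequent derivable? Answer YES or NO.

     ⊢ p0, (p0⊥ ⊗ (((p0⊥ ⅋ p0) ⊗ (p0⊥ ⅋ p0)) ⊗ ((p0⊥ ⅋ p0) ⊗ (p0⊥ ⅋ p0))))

Proof tree:
[⊗]  ⊢ p0, (p0⊥ ⊗ (((p0⊥ ⅋ p0) ⊗ (p0⊥ ⅋ p0)) ⊗ ((p0⊥ ⅋ p0) ⊗ (p0⊥ ⅋ p0))))
  [Ax]  ⊢ p0, p0⊥
  [⊗]  ⊢ (((p0⊥ ⅋ p0) ⊗ (p0⊥ ⅋ p0)) ⊗ ((p0⊥ ⅋ p0) ⊗ (p0⊥ ⅋ p0)))
    [⊗]  ⊢ ((p0⊥ ⅋ p0) ⊗ (p0⊥ ⅋ p0))
      [⅋]  ⊢ (p0⊥ ⅋ p0)
        [Ax]  ⊢ p0, p0⊥
      [⅋]  ⊢ (p0⊥ ⅋ p0)
        [Ax]  ⊢ p0, p0⊥
    [⊗]  ⊢ ((p0⊥ ⅋ p0) ⊗ (p0⊥ ⅋ p0))
      [⅋]  ⊢ (p0⊥ ⅋ p0)
        [Ax]  ⊢ p0, p0⊥
      [⅋]  ⊢ (p0⊥ ⅋ p0)
        [Ax]  ⊢ p0, p0⊥

Result: YES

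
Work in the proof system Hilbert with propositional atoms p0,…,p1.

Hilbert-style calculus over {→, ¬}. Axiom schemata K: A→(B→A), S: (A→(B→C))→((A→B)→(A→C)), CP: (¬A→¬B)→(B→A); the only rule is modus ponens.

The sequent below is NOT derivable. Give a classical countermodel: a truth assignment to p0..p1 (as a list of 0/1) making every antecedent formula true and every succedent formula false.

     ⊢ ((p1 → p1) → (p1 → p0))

Enumerate valuations to refute Γ ⊢ Δ:
  v=00: Γ:[] Δ:[((p1 → p1) → (p1 → p0))=T] refutes=False
  v=01: Γ:[] Δ:[((p1 → p1) → (p1 → p0))=F] refutes=True  ← countermodel

Result: [0, 1]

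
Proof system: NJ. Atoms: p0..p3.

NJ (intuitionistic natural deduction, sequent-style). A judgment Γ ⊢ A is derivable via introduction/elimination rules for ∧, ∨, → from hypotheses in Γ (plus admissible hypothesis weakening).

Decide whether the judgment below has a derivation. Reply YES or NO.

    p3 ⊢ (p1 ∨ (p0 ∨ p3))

Derivation (root first):
[∨I₂] p3 ⊢ (p1 ∨ (p0 ∨ p3))
  [∨I₂] p3 ⊢ (p0 ∨ p3)
    [Ax] p3 ⊢ p3

Result: YES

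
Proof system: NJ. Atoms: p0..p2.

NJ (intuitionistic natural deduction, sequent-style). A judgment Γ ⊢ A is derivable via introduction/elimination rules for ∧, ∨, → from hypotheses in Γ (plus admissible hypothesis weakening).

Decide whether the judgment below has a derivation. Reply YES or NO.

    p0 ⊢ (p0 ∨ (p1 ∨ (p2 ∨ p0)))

Derivation trace:
[∨I₂] p0 ⊢ (p0 ∨ (p1 ∨ (p2 ∨ p0)))
  [∨I₂] p0 ⊢ (p1 ∨ (p2 ∨ p0))
    [∨I₂] p0 ⊢ (p2 ∨ p0)
      [Ax] p0 ⊢ p0

Result: YES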